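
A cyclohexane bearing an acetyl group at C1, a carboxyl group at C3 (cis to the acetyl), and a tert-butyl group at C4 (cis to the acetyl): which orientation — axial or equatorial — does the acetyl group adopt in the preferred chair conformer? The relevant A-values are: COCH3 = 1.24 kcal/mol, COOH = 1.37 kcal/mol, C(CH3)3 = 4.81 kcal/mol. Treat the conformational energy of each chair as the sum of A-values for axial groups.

axial

Chair I (acetyl axial, carboxyl axial, tert-butyl equatorial): E = 2.61 kcal/mol.
Chair II (acetyl equatorial, carboxyl equatorial, tert-butyl axial): E = 4.81 kcal/mol.
Chair I is the more stable (lower-energy) conformer, and in that chair the acetyl group is axial.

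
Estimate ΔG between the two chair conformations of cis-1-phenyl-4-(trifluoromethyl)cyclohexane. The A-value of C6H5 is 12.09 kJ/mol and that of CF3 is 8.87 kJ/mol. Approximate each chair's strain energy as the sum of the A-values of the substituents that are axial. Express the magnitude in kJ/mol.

C1 and C4 have opposite parity, so for the cis isomer the two substituents are one axial and one equatorial in each chair.
Chair I (phenyl axial, trifluoromethyl equatorial): E = 12.09 kJ/mol.
Chair II (phenyl equatorial, trifluoromethyl axial): E = 8.87 kJ/mol.
ΔE = 12.09 − 8.87 = 3.22 kJ/mol; chair II is more stable.

3.22 kJ/mol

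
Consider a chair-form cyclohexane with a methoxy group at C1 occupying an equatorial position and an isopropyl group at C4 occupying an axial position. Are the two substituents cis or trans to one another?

C1 and C4 have opposite parity, so their axial bonds point in opposite directions.
With opposite-parity carbons, two substituents on the same face are one axial and one equatorial; opposite faces give both axial or both equatorial.
Here the groups are equatorial/axial → same face → cis.

cis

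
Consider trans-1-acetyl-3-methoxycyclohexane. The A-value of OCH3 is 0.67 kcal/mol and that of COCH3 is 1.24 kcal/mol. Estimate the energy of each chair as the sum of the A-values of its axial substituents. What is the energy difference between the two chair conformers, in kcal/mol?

C1 and C3 have the same parity, so for the trans isomer the two substituents are one axial and one equatorial in each chair.
Chair I (methoxy axial, acetyl equatorial): E = 0.67 kcal/mol.
Chair II (methoxy equatorial, acetyl axial): E = 1.24 kcal/mol.
ΔE = 1.24 − 0.67 = 0.57 kcal/mol; chair I is more stable.

0.57 kcal/mol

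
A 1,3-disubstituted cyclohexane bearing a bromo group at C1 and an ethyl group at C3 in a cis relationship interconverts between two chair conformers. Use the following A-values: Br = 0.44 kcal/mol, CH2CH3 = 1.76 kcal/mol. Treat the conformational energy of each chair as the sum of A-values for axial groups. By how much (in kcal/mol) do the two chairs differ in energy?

C1 and C3 have the same parity, so for the cis isomer the two substituents are e,e in one chair and a,a in the other.
Chair I (bromo axial, ethyl axial): E = 2.20 kcal/mol.
Chair II (bromo equatorial, ethyl equatorial): E = 0.00 kcal/mol.
ΔE = 2.20 − 0.00 = 2.20 kcal/mol; chair II is more stable.

2.20 kcal/mol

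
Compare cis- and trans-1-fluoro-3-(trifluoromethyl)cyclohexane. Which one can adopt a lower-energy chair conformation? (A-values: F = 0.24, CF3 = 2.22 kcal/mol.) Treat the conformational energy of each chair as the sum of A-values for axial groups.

At 1,3 positions (parity same): cis → (e,e or a,a); trans → (a,e or e,a).
Best chair for cis: E = 0.00 kcal/mol; best chair for trans: E = 0.24 kcal/mol.
The cis isomer is lower by 0.24 kcal/mol.

cis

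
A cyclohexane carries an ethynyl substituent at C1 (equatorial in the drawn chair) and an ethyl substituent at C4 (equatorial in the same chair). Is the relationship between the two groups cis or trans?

trans

C1 and C4 have opposite parity, so their axial bonds point in opposite directions.
With opposite-parity carbons, two substituents on the same face are one axial and one equatorial; opposite faces give both axial or both equatorial.
Here the groups are equatorial/equatorial → opposite face → trans.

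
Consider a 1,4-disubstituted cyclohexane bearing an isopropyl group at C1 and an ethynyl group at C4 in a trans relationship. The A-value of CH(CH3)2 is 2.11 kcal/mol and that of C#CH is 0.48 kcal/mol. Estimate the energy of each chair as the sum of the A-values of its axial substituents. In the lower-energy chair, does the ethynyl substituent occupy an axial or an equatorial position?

equatorial

C1 and C4 have opposite parity, so for the trans isomer the two substituents are e,e in one chair and a,a in the other.
Chair I (isopropyl axial, ethynyl axial): E = 2.59 kcal/mol.
Chair II (isopropyl equatorial, ethynyl equatorial): E = 0.00 kcal/mol.
Chair II is the more stable (lower-energy) conformer, and in that chair the ethynyl group is equatorial.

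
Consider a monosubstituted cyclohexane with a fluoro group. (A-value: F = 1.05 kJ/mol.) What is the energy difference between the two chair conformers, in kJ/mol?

1.05 kJ/mol

A monosubstituted cyclohexane has one chair with the fluoro group axial (E = A = 1.05 kJ/mol) and one with it equatorial (E = 0).
ΔE = 1.05 − 0 = 1.05 kJ/mol.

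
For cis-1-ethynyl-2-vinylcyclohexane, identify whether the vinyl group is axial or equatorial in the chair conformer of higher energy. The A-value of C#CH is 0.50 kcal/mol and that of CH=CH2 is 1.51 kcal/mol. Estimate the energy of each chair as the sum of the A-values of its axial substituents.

axial

C1 and C2 have opposite parity, so for the cis isomer the two substituents are one axial and one equatorial in each chair.
Chair I (ethynyl axial, vinyl equatorial): E = 0.50 kcal/mol.
Chair II (ethynyl equatorial, vinyl axial): E = 1.51 kcal/mol.
Chair II is the less stable (higher-energy) conformer, and in that chair the vinyl group is axial.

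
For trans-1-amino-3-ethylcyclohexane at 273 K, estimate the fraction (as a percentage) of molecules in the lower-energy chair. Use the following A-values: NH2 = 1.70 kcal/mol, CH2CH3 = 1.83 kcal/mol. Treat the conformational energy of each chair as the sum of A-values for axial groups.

C1 and C3 have the same parity, so for the trans isomer the two substituents are one axial and one equatorial in each chair.
Chair I (amino axial, ethyl equatorial): E = 1.70 kcal/mol; chair II (amino equatorial, ethyl axial): E = 1.83 kcal/mol.
ΔG = 0.13 kcal/mol between the two chairs.
K = exp(ΔG/RT) with R = 1.987×10⁻³ kcal mol⁻¹ K⁻¹ and T = 273 K gives K ≈ 1.27.
Fraction in the lower-energy chair = K/(K+1) = 56.0%.

56.0%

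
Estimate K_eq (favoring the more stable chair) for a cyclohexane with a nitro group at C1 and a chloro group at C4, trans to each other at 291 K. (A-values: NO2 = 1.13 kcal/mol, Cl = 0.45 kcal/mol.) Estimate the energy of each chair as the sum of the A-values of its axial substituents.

C1 and C4 have opposite parity, so for the trans isomer the two substituents are e,e in one chair and a,a in the other.
Chair I (nitro axial, chloro axial): E = 1.58 kcal/mol; chair II (nitro equatorial, chloro equatorial): E = 0.00 kcal/mol.
ΔG = 1.58 kcal/mol between the two chairs.
K = exp(ΔG/RT) with R = 1.987×10⁻³ kcal mol⁻¹ K⁻¹ and T = 291 K gives K ≈ 15.4.

K ≈ 15.4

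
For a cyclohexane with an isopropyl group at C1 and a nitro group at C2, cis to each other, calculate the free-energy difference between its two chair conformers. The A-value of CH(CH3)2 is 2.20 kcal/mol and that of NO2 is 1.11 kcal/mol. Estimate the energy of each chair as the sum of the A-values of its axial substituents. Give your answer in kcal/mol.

1.09 kcal/mol

C1 and C2 have opposite parity, so for the cis isomer the two substituents are one axial and one equatorial in each chair.
Chair I (isopropyl axial, nitro equatorial): E = 2.20 kcal/mol.
Chair II (isopropyl equatorial, nitro axial): E = 1.11 kcal/mol.
ΔE = 2.20 − 1.11 = 1.09 kcal/mol; chair II is more stable.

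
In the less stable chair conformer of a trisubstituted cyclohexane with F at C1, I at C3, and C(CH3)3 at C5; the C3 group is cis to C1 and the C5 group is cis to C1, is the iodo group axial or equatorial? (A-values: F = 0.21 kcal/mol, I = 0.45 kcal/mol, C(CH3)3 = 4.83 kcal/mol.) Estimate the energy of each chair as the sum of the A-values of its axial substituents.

Chair I (fluoro axial, iodo axial, tert-butyl axial): E = 5.49 kcal/mol.
Chair II (fluoro equatorial, iodo equatorial, tert-butyl equatorial): E = 0.00 kcal/mol.
Chair I is the less stable (higher-energy) conformer, and in that chair the iodo group is axial.

axial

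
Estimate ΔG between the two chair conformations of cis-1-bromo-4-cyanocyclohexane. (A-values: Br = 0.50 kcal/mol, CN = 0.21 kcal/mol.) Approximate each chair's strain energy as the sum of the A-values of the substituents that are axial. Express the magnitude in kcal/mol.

C1 and C4 have opposite parity, so for the cis isomer the two substituents are one axial and one equatorial in each chair.
Chair I (bromo axial, cyano equatorial): E = 0.50 kcal/mol.
Chair II (bromo equatorial, cyano axial): E = 0.21 kcal/mol.
ΔE = 0.50 − 0.21 = 0.29 kcal/mol; chair II is more stable.

0.29 kcal/mol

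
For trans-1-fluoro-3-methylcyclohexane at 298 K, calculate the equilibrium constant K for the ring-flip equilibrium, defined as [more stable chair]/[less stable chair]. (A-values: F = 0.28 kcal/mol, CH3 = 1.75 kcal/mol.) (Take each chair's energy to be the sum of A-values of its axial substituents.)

K ≈ 12.0

C1 and C3 have the same parity, so for the trans isomer the two substituents are one axial and one equatorial in each chair.
Chair I (fluoro axial, methyl equatorial): E = 0.28 kcal/mol; chair II (fluoro equatorial, methyl axial): E = 1.75 kcal/mol.
ΔG = 1.47 kcal/mol between the two chairs.
K = exp(ΔG/RT) with R = 1.987×10⁻³ kcal mol⁻¹ K⁻¹ and T = 298 K gives K ≈ 12.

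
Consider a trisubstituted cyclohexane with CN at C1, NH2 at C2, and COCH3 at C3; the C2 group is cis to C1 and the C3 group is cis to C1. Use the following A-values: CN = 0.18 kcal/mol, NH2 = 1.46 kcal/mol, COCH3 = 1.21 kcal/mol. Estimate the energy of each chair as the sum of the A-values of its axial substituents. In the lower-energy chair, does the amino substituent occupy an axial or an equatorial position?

Chair I (cyano axial, amino equatorial, acetyl axial): E = 1.39 kcal/mol.
Chair II (cyano equatorial, amino axial, acetyl equatorial): E = 1.46 kcal/mol.
Chair I is the more stable (lower-energy) conformer, and in that chair the amino group is equatorial.

equatorial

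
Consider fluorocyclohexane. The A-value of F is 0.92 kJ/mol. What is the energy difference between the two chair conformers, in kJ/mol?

0.92 kJ/mol

A monosubstituted cyclohexane has one chair with the fluoro group axial (E = A = 0.92 kJ/mol) and one with it equatorial (E = 0).
ΔE = 0.92 − 0 = 0.92 kJ/mol.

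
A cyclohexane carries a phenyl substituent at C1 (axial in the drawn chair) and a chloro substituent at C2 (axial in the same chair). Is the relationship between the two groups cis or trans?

trans

C1 and C2 have opposite parity, so their axial bonds point in opposite directions.
With opposite-parity carbons, two substituents on the same face are one axial and one equatorial; opposite faces give both axial or both equatorial.
Here the groups are axial/axial → opposite face → trans.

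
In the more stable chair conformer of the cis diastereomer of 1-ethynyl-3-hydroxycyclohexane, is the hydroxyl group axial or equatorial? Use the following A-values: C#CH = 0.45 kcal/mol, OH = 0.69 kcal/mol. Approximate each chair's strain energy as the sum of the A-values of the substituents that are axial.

equatorial

C1 and C3 have the same parity, so for the cis isomer the two substituents are e,e in one chair and a,a in the other.
Chair I (ethynyl axial, hydroxyl axial): E = 1.14 kcal/mol.
Chair II (ethynyl equatorial, hydroxyl equatorial): E = 0.00 kcal/mol.
Chair II is the more stable (lower-energy) conformer, and in that chair the hydroxyl group is equatorial.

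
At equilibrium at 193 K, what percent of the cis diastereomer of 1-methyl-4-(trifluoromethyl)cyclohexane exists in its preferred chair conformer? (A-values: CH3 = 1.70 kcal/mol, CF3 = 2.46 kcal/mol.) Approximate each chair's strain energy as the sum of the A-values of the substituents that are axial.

87.9%

C1 and C4 have opposite parity, so for the cis isomer the two substituents are one axial and one equatorial in each chair.
Chair I (methyl axial, trifluoromethyl equatorial): E = 1.70 kcal/mol; chair II (methyl equatorial, trifluoromethyl axial): E = 2.46 kcal/mol.
ΔG = 0.76 kcal/mol between the two chairs.
K = exp(ΔG/RT) with R = 1.987×10⁻³ kcal mol⁻¹ K⁻¹ and T = 193 K gives K ≈ 7.26.
Fraction in the lower-energy chair = K/(K+1) = 87.9%.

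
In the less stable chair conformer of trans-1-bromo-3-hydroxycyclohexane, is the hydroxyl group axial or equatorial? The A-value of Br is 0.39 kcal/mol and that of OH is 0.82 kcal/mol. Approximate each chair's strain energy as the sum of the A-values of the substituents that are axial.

axial

C1 and C3 have the same parity, so for the trans isomer the two substituents are one axial and one equatorial in each chair.
Chair I (bromo axial, hydroxyl equatorial): E = 0.39 kcal/mol.
Chair II (bromo equatorial, hydroxyl axial): E = 0.82 kcal/mol.
Chair II is the less stable (higher-energy) conformer, and in that chair the hydroxyl group is axial.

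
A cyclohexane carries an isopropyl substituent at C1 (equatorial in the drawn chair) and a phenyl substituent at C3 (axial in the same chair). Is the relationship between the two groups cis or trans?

trans

C1 and C3 have the same parity, so their axial bonds point in the same direction.
With same-parity carbons, two substituents on the same face are both axial or both equatorial; opposite faces give one of each.
Here the groups are equatorial/axial → opposite face → trans.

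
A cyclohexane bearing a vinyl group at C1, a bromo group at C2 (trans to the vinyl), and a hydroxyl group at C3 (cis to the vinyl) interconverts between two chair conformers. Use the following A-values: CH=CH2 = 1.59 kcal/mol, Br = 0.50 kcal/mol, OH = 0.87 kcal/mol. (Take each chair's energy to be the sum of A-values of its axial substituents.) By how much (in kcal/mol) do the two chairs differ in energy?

Chair I (vinyl axial, bromo axial, hydroxyl axial): E = 2.96 kcal/mol.
Chair II (vinyl equatorial, bromo equatorial, hydroxyl equatorial): E = 0.00 kcal/mol.
ΔE = 2.96 − 0.00 = 2.96 kcal/mol; chair II is more stable.

2.96 kcal/mol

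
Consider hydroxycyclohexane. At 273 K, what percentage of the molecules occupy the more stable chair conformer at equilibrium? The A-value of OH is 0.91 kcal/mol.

84.3%

One chair has the hydroxyl group axial (E = 0.91 kcal/mol) and the other has it equatorial (E = 0).
ΔG = 0.91 kcal/mol between the two chairs.
K = exp(ΔG/RT) with R = 1.987×10⁻³ kcal mol⁻¹ K⁻¹ and T = 273 K gives K ≈ 5.35.
Fraction in the lower-energy chair = K/(K+1) = 84.3%.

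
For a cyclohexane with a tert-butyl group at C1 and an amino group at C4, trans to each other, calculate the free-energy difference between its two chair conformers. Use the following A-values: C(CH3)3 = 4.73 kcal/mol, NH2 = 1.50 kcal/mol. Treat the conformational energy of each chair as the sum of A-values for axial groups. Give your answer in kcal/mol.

C1 and C4 have opposite parity, so for the trans isomer the two substituents are e,e in one chair and a,a in the other.
Chair I (tert-butyl axial, amino axial): E = 6.23 kcal/mol.
Chair II (tert-butyl equatorial, amino equatorial): E = 0.00 kcal/mol.
ΔE = 6.23 − 0.00 = 6.23 kcal/mol; chair II is more stable.

6.23 kcal/mol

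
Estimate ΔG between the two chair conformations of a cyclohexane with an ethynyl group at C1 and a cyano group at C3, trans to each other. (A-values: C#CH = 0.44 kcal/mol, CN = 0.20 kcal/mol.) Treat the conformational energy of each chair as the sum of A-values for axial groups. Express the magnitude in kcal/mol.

C1 and C3 have the same parity, so for the trans isomer the two substituents are one axial and one equatorial in each chair.
Chair I (ethynyl axial, cyano equatorial): E = 0.44 kcal/mol.
Chair II (ethynyl equatorial, cyano axial): E = 0.20 kcal/mol.
ΔE = 0.44 − 0.20 = 0.24 kcal/mol; chair II is more stable.

0.24 kcal/mol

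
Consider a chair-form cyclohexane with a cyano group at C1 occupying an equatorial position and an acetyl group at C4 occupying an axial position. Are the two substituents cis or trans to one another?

C1 and C4 have opposite parity, so their axial bonds point in opposite directions.
With opposite-parity carbons, two substituents on the same face are one axial and one equatorial; opposite faces give both axial or both equatorial.
Here the groups are equatorial/axial → same face → cis.

cis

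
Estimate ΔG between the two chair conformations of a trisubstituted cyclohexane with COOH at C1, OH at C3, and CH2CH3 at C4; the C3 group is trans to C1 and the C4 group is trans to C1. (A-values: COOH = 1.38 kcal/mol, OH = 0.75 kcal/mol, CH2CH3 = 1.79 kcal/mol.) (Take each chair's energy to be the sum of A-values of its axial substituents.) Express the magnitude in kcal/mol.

2.42 kcal/mol

Chair I (carboxyl axial, hydroxyl equatorial, ethyl axial): E = 3.17 kcal/mol.
Chair II (carboxyl equatorial, hydroxyl axial, ethyl equatorial): E = 0.75 kcal/mol.
ΔE = 3.17 − 0.75 = 2.42 kcal/mol; chair II is more stable.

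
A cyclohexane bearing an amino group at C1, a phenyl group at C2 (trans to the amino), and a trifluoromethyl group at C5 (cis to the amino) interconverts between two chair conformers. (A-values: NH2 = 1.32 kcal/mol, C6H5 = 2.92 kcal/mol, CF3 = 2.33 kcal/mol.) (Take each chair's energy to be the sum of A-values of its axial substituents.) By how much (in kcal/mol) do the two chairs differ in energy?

6.57 kcal/mol

Chair I (amino axial, phenyl axial, trifluoromethyl axial): E = 6.57 kcal/mol.
Chair II (amino equatorial, phenyl equatorial, trifluoromethyl equatorial): E = 0.00 kcal/mol.
ΔE = 6.57 − 0.00 = 6.57 kcal/mol; chair II is more stable.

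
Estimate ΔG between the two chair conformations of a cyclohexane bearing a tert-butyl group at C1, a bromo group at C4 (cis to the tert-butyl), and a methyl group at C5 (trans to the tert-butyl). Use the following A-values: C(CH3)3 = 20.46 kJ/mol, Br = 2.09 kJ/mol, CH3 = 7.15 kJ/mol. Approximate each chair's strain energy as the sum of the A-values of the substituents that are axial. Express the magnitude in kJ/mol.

Chair I (tert-butyl axial, bromo equatorial, methyl equatorial): E = 20.46 kJ/mol.
Chair II (tert-butyl equatorial, bromo axial, methyl axial): E = 9.24 kJ/mol.
ΔE = 20.46 − 9.24 = 11.22 kJ/mol; chair II is more stable.

11.22 kJ/mol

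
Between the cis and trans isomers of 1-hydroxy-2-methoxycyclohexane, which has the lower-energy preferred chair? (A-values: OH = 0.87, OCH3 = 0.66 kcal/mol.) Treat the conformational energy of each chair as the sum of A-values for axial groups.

trans

At 1,2 positions (parity opposite): cis → (a,e or e,a); trans → (e,e or a,a).
Best chair for cis: E = 0.66 kcal/mol; best chair for trans: E = 0.00 kcal/mol.
The trans isomer is lower by 0.66 kcal/mol.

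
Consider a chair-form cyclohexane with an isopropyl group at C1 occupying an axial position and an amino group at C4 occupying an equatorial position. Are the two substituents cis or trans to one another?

cis

C1 and C4 have opposite parity, so their axial bonds point in opposite directions.
With opposite-parity carbons, two substituents on the same face are one axial and one equatorial; opposite faces give both axial or both equatorial.
Here the groups are axial/equatorial → same face → cis.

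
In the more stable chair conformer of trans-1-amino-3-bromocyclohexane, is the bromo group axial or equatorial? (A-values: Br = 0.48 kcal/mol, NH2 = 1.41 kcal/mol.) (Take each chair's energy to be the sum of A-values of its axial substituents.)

C1 and C3 have the same parity, so for the trans isomer the two substituents are one axial and one equatorial in each chair.
Chair I (bromo axial, amino equatorial): E = 0.48 kcal/mol.
Chair II (bromo equatorial, amino axial): E = 1.41 kcal/mol.
Chair I is the more stable (lower-energy) conformer, and in that chair the bromo group is axial.

axial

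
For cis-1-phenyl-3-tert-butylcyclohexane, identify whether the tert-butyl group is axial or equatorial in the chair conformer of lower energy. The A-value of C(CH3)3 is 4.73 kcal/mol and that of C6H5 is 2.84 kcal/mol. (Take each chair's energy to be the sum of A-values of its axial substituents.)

equatorial

C1 and C3 have the same parity, so for the cis isomer the two substituents are e,e in one chair and a,a in the other.
Chair I (tert-butyl axial, phenyl axial): E = 7.57 kcal/mol.
Chair II (tert-butyl equatorial, phenyl equatorial): E = 0.00 kcal/mol.
Chair II is the more stable (lower-energy) conformer, and in that chair the tert-butyl group is equatorial.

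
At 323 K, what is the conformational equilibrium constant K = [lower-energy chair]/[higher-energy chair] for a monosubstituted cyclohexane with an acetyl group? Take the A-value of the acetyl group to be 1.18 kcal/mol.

K ≈ 6.29

One chair has the acetyl group axial (E = 1.18 kcal/mol) and the other has it equatorial (E = 0).
ΔG = 1.18 kcal/mol between the two chairs.
K = exp(ΔG/RT) with R = 1.987×10⁻³ kcal mol⁻¹ K⁻¹ and T = 323 K gives K ≈ 6.29.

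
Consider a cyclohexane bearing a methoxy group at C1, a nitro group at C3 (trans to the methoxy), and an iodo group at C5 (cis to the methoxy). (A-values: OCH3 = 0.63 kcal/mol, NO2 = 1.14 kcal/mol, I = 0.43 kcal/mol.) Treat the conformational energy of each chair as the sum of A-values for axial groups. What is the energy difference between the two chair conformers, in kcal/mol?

0.08 kcal/mol

Chair I (methoxy axial, nitro equatorial, iodo axial): E = 1.06 kcal/mol.
Chair II (methoxy equatorial, nitro axial, iodo equatorial): E = 1.14 kcal/mol.
ΔE = 1.14 − 1.06 = 0.08 kcal/mol; chair I is more stable.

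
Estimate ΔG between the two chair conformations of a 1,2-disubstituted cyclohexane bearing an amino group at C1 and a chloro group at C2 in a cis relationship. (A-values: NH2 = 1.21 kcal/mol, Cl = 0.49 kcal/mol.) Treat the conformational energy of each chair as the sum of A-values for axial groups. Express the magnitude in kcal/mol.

0.72 kcal/mol

C1 and C2 have opposite parity, so for the cis isomer the two substituents are one axial and one equatorial in each chair.
Chair I (amino axial, chloro equatorial): E = 1.21 kcal/mol.
Chair II (amino equatorial, chloro axial): E = 0.49 kcal/mol.
ΔE = 1.21 − 0.49 = 0.72 kcal/mol; chair II is more stable.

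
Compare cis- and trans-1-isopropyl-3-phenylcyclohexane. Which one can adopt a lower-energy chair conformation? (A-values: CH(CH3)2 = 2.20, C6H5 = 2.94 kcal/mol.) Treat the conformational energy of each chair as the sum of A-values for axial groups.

cis

At 1,3 positions (parity same): cis → (e,e or a,a); trans → (a,e or e,a).
Best chair for cis: E = 0.00 kcal/mol; best chair for trans: E = 2.20 kcal/mol.
The cis isomer is lower by 2.20 kcal/mol.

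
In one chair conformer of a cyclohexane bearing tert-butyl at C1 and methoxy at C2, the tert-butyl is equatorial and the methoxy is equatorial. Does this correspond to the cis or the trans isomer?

C1 and C2 have opposite parity, so their axial bonds point in opposite directions.
With opposite-parity carbons, two substituents on the same face are one axial and one equatorial; opposite faces give both axial or both equatorial.
Here the groups are equatorial/equatorial → opposite face → trans.

trans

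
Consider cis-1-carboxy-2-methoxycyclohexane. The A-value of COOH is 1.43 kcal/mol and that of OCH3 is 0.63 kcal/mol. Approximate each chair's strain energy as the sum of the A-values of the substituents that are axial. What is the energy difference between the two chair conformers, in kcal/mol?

C1 and C2 have opposite parity, so for the cis isomer the two substituents are one axial and one equatorial in each chair.
Chair I (carboxyl axial, methoxy equatorial): E = 1.43 kcal/mol.
Chair II (carboxyl equatorial, methoxy axial): E = 0.63 kcal/mol.
ΔE = 1.43 − 0.63 = 0.80 kcal/mol; chair II is more stable.

0.80 kcal/mol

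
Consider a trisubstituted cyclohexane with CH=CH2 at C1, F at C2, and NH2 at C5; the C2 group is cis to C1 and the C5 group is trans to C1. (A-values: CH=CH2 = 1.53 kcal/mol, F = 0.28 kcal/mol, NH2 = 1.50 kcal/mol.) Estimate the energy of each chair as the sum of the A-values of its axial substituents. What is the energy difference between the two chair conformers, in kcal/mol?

0.25 kcal/mol

Chair I (vinyl axial, fluoro equatorial, amino equatorial): E = 1.53 kcal/mol.
Chair II (vinyl equatorial, fluoro axial, amino axial): E = 1.78 kcal/mol.
ΔE = 1.78 − 1.53 = 0.25 kcal/mol; chair I is more stable.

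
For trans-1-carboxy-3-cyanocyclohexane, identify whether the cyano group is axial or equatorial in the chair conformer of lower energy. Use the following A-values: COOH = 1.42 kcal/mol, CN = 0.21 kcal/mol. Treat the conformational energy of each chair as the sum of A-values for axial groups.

C1 and C3 have the same parity, so for the trans isomer the two substituents are one axial and one equatorial in each chair.
Chair I (carboxyl axial, cyano equatorial): E = 1.42 kcal/mol.
Chair II (carboxyl equatorial, cyano axial): E = 0.21 kcal/mol.
Chair II is the more stable (lower-energy) conformer, and in that chair the cyano group is axial.

axial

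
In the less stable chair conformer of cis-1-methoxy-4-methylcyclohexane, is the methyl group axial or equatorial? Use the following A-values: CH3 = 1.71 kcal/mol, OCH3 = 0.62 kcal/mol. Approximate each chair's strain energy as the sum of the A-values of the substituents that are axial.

C1 and C4 have opposite parity, so for the cis isomer the two substituents are one axial and one equatorial in each chair.
Chair I (methyl axial, methoxy equatorial): E = 1.71 kcal/mol.
Chair II (methyl equatorial, methoxy axial): E = 0.62 kcal/mol.
Chair I is the less stable (higher-energy) conformer, and in that chair the methyl group is axial.

axial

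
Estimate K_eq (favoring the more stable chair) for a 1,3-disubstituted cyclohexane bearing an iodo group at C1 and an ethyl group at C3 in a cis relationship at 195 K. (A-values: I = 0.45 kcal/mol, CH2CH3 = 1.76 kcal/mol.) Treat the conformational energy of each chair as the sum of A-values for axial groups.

K ≈ 300

C1 and C3 have the same parity, so for the cis isomer the two substituents are e,e in one chair and a,a in the other.
Chair I (iodo axial, ethyl axial): E = 2.21 kcal/mol; chair II (iodo equatorial, ethyl equatorial): E = 0.00 kcal/mol.
ΔG = 2.21 kcal/mol between the two chairs.
K = exp(ΔG/RT) with R = 1.987×10⁻³ kcal mol⁻¹ K⁻¹ and T = 195 K gives K ≈ 300.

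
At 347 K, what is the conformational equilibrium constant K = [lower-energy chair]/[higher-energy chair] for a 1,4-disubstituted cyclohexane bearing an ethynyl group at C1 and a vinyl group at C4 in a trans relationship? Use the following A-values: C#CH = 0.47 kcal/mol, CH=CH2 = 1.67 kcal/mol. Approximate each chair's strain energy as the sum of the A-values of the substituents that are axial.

C1 and C4 have opposite parity, so for the trans isomer the two substituents are e,e in one chair and a,a in the other.
Chair I (ethynyl axial, vinyl axial): E = 2.14 kcal/mol; chair II (ethynyl equatorial, vinyl equatorial): E = 0.00 kcal/mol.
ΔG = 2.14 kcal/mol between the two chairs.
K = exp(ΔG/RT) with R = 1.987×10⁻³ kcal mol⁻¹ K⁻¹ and T = 347 K gives K ≈ 22.3.

K ≈ 22.3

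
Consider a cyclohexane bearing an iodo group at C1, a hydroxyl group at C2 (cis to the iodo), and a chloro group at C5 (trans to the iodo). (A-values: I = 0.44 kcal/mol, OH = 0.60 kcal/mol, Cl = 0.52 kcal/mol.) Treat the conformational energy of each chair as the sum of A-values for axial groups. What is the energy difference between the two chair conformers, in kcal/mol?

Chair I (iodo axial, hydroxyl equatorial, chloro equatorial): E = 0.44 kcal/mol.
Chair II (iodo equatorial, hydroxyl axial, chloro axial): E = 1.12 kcal/mol.
ΔE = 1.12 − 0.44 = 0.68 kcal/mol; chair I is more stable.

0.68 kcal/mol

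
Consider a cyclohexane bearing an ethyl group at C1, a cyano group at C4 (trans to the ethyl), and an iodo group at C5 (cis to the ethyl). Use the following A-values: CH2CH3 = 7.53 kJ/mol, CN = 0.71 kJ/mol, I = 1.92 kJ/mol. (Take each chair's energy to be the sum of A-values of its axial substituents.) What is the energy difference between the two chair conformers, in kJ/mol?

10.16 kJ/mol

Chair I (ethyl axial, cyano axial, iodo axial): E = 10.16 kJ/mol.
Chair II (ethyl equatorial, cyano equatorial, iodo equatorial): E = 0.00 kJ/mol.
ΔE = 10.16 − 0.00 = 10.16 kJ/mol; chair II is more stable.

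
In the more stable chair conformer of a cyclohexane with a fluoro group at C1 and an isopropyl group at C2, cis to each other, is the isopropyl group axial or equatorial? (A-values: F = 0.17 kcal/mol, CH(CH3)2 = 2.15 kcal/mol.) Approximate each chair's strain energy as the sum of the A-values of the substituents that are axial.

equatorial

C1 and C2 have opposite parity, so for the cis isomer the two substituents are one axial and one equatorial in each chair.
Chair I (fluoro axial, isopropyl equatorial): E = 0.17 kcal/mol.
Chair II (fluoro equatorial, isopropyl axial): E = 2.15 kcal/mol.
Chair I is the more stable (lower-energy) conformer, and in that chair the isopropyl group is equatorial.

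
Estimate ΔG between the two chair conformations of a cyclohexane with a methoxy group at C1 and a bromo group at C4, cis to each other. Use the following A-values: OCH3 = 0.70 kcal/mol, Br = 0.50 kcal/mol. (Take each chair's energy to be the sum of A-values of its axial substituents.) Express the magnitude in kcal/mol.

0.20 kcal/mol

C1 and C4 have opposite parity, so for the cis isomer the two substituents are one axial and one equatorial in each chair.
Chair I (methoxy axial, bromo equatorial): E = 0.70 kcal/mol.
Chair II (methoxy equatorial, bromo axial): E = 0.50 kcal/mol.
ΔE = 0.70 − 0.50 = 0.20 kcal/mol; chair II is more stable.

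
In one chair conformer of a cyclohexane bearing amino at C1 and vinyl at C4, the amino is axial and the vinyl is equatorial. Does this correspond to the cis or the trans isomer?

cis

C1 and C4 have opposite parity, so their axial bonds point in opposite directions.
With opposite-parity carbons, two substituents on the same face are one axial and one equatorial; opposite faces give both axial or both equatorial.
Here the groups are axial/equatorial → same face → cis.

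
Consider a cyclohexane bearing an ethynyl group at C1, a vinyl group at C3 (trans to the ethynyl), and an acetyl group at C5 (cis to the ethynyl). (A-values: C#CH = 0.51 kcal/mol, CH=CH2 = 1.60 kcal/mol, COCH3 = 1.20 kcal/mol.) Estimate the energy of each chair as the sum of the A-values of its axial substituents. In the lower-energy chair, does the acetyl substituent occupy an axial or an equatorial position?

equatorial

Chair I (ethynyl axial, vinyl equatorial, acetyl axial): E = 1.71 kcal/mol.
Chair II (ethynyl equatorial, vinyl axial, acetyl equatorial): E = 1.60 kcal/mol.
Chair II is the more stable (lower-energy) conformer, and in that chair the acetyl group is equatorial.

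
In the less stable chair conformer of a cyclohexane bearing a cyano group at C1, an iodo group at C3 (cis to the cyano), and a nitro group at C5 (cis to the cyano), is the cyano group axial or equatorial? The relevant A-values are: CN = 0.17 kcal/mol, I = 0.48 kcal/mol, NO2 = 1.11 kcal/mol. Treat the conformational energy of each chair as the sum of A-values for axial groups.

axial

Chair I (cyano axial, iodo axial, nitro axial): E = 1.76 kcal/mol.
Chair II (cyano equatorial, iodo equatorial, nitro equatorial): E = 0.00 kcal/mol.
Chair I is the less stable (higher-energy) conformer, and in that chair the cyano group is axial.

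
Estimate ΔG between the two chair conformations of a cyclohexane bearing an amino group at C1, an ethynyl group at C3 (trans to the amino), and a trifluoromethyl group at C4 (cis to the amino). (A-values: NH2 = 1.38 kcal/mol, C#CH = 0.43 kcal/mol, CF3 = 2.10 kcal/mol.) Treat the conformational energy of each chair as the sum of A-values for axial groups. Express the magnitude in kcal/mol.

1.15 kcal/mol

Chair I (amino axial, ethynyl equatorial, trifluoromethyl equatorial): E = 1.38 kcal/mol.
Chair II (amino equatorial, ethynyl axial, trifluoromethyl axial): E = 2.53 kcal/mol.
ΔE = 2.53 − 1.38 = 1.15 kcal/mol; chair I is more stable.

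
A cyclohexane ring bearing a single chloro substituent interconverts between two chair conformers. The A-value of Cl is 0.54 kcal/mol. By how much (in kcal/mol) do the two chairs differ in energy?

0.54 kcal/mol

A monosubstituted cyclohexane has one chair with the chloro group axial (E = A = 0.54 kcal/mol) and one with it equatorial (E = 0).
ΔE = 0.54 − 0 = 0.54 kcal/mol.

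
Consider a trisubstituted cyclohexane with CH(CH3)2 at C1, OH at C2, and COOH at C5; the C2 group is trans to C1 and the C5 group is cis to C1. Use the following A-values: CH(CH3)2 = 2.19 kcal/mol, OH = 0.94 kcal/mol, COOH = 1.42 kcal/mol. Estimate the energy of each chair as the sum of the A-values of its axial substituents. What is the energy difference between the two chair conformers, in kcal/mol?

Chair I (isopropyl axial, hydroxyl axial, carboxyl axial): E = 4.55 kcal/mol.
Chair II (isopropyl equatorial, hydroxyl equatorial, carboxyl equatorial): E = 0.00 kcal/mol.
ΔE = 4.55 − 0.00 = 4.55 kcal/mol; chair II is more stable.

4.55 kcal/mol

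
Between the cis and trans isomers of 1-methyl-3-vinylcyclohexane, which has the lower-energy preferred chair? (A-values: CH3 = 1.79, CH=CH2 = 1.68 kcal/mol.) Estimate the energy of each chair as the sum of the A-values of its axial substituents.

At 1,3 positions (parity same): cis → (e,e or a,a); trans → (a,e or e,a).
Best chair for cis: E = 0.00 kcal/mol; best chair for trans: E = 1.68 kcal/mol.
The cis isomer is lower by 1.68 kcal/mol.

cis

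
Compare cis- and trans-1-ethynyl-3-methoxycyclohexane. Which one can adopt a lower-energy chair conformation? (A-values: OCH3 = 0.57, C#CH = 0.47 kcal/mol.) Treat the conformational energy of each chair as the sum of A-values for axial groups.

At 1,3 positions (parity same): cis → (e,e or a,a); trans → (a,e or e,a).
Best chair for cis: E = 0.00 kcal/mol; best chair for trans: E = 0.47 kcal/mol.
The cis isomer is lower by 0.47 kcal/mol.

cis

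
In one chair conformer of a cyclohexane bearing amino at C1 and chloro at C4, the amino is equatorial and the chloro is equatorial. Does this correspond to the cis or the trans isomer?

trans

C1 and C4 have opposite parity, so their axial bonds point in opposite directions.
With opposite-parity carbons, two substituents on the same face are one axial and one equatorial; opposite faces give both axial or both equatorial.
Here the groups are equatorial/equatorial → opposite face → trans.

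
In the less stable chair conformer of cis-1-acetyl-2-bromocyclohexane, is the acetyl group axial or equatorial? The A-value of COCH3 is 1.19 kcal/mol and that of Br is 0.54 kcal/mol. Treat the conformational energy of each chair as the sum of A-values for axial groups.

axial

C1 and C2 have opposite parity, so for the cis isomer the two substituents are one axial and one equatorial in each chair.
Chair I (acetyl axial, bromo equatorial): E = 1.19 kcal/mol.
Chair II (acetyl equatorial, bromo axial): E = 0.54 kcal/mol.
Chair I is the less stable (higher-energy) conformer, and in that chair the acetyl group is axial.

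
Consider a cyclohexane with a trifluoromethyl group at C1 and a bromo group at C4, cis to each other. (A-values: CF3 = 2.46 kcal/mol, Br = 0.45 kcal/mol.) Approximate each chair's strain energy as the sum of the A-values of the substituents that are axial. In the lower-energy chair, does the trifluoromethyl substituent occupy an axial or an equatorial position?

equatorial

C1 and C4 have opposite parity, so for the cis isomer the two substituents are one axial and one equatorial in each chair.
Chair I (trifluoromethyl axial, bromo equatorial): E = 2.46 kcal/mol.
Chair II (trifluoromethyl equatorial, bromo axial): E = 0.45 kcal/mol.
Chair II is the more stable (lower-energy) conformer, and in that chair the trifluoromethyl group is equatorial.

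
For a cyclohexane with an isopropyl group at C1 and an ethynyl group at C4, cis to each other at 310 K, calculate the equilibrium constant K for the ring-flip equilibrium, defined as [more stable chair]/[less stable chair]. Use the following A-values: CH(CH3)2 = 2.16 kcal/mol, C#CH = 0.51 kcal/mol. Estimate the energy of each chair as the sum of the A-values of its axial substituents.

K ≈ 14.6

C1 and C4 have opposite parity, so for the cis isomer the two substituents are one axial and one equatorial in each chair.
Chair I (isopropyl axial, ethynyl equatorial): E = 2.16 kcal/mol; chair II (isopropyl equatorial, ethynyl axial): E = 0.51 kcal/mol.
ΔG = 1.65 kcal/mol between the two chairs.
K = exp(ΔG/RT) with R = 1.987×10⁻³ kcal mol⁻¹ K⁻¹ and T = 310 K gives K ≈ 14.6.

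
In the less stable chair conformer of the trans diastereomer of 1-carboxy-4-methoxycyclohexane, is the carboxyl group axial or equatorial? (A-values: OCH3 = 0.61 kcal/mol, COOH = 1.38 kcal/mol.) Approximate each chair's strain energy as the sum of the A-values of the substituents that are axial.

C1 and C4 have opposite parity, so for the trans isomer the two substituents are e,e in one chair and a,a in the other.
Chair I (methoxy axial, carboxyl axial): E = 1.99 kcal/mol.
Chair II (methoxy equatorial, carboxyl equatorial): E = 0.00 kcal/mol.
Chair I is the less stable (higher-energy) conformer, and in that chair the carboxyl group is axial.

axial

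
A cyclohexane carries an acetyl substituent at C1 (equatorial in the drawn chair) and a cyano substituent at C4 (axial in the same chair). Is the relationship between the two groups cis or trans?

cis

C1 and C4 have opposite parity, so their axial bonds point in opposite directions.
With opposite-parity carbons, two substituents on the same face are one axial and one equatorial; opposite faces give both axial or both equatorial.
Here the groups are equatorial/axial → same face → cis.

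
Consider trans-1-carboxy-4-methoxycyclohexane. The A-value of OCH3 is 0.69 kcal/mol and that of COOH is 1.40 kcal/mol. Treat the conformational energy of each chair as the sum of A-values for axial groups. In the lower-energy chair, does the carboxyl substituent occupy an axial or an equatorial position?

C1 and C4 have opposite parity, so for the trans isomer the two substituents are e,e in one chair and a,a in the other.
Chair I (methoxy axial, carboxyl axial): E = 2.09 kcal/mol.
Chair II (methoxy equatorial, carboxyl equatorial): E = 0.00 kcal/mol.
Chair II is the more stable (lower-energy) conformer, and in that chair the carboxyl group is equatorial.

equatorial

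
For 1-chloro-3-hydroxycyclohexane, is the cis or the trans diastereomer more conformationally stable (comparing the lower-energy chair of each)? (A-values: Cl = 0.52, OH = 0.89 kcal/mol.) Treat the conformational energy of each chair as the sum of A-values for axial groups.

cis

At 1,3 positions (parity same): cis → (e,e or a,a); trans → (a,e or e,a).
Best chair for cis: E = 0.00 kcal/mol; best chair for trans: E = 0.52 kcal/mol.
The cis isomer is lower by 0.52 kcal/mol.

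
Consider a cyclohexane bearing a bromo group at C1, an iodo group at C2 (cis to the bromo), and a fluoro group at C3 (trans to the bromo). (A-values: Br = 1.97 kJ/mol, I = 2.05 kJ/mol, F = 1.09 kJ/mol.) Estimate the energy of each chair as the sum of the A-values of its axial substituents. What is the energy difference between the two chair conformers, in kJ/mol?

1.17 kJ/mol

Chair I (bromo axial, iodo equatorial, fluoro equatorial): E = 1.97 kJ/mol.
Chair II (bromo equatorial, iodo axial, fluoro axial): E = 3.14 kJ/mol.
ΔE = 3.14 − 1.97 = 1.17 kJ/mol; chair I is more stable.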